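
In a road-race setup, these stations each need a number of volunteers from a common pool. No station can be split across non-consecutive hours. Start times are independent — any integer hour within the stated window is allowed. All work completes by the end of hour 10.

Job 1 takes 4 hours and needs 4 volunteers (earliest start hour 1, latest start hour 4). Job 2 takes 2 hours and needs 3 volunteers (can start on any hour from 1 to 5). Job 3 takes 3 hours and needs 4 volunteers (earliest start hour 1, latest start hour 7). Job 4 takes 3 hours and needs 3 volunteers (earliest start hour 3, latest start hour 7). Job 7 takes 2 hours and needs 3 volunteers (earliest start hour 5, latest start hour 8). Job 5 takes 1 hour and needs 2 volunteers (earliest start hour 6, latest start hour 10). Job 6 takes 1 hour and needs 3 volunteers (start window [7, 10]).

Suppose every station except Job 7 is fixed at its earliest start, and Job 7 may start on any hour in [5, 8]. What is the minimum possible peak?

Job 7@5: h1:11  h2:11  h3:11  h4:7  h5:6  h6:5  h7:3  h8:0  h9:0  h10:0 → peak 11
Job 7@6: h1:11  h2:11  h3:11  h4:7  h5:3  h6:5  h7:6  h8:0  h9:0  h10:0 → peak 11
Job 7@7: h1:11  h2:11  h3:11  h4:7  h5:3  h6:2  h7:6  h8:3  h9:0  h10:0 → peak 11
Job 7@8: h1:11  h2:11  h3:11  h4:7  h5:3  h6:2  h7:3  h8:3  h9:3  h10:0 → peak 11
Best is Job 7@5, peak 11.

11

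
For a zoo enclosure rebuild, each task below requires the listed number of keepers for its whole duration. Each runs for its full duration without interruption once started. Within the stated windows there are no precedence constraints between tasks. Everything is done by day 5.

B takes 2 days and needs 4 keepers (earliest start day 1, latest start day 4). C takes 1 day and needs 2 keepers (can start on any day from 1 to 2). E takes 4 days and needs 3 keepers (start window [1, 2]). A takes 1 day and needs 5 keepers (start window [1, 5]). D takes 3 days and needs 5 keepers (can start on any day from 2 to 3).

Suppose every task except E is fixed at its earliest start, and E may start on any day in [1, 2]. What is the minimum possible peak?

E@1: d1:14  d2:12  d3:8  d4:8  d5:0 → peak 14
E@2: d1:11  d2:12  d3:8  d4:8  d5:3 → peak 12
Best is E@2, peak 12.

12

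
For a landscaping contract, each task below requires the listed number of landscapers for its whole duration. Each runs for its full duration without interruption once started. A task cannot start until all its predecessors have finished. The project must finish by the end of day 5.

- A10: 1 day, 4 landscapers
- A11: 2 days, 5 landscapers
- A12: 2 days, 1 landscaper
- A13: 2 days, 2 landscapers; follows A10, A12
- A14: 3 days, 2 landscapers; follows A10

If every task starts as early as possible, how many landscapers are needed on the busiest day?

10

Early-start schedule: A10@1, A11@1, A12@1, A13@3, A14@2.
Load per day: day 1: 10, day 2: 8, day 3: 4, day 4: 4, day 5: 0.
Peak is 10.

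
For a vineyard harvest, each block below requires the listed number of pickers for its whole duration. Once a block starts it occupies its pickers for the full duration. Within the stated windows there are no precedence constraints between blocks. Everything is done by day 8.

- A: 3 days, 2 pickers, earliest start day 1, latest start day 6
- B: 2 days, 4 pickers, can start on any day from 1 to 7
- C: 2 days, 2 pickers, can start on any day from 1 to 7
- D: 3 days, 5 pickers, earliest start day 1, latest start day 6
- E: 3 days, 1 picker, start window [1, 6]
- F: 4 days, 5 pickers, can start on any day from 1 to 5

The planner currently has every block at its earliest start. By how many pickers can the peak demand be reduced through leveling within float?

10

Early-start peak: d1:19  d2:19  d3:13  d4:5  d5:0  d6:0  d7:0  d8:0 ⇒ 19.
Leveled (A@1, B@4, C@1, D@1, E@6, F@4): d1:9  d2:9  d3:7  d4:9  d5:9  d6:6  d7:6  d8:1 ⇒ 9.
Reduction 19 − 9 = 10.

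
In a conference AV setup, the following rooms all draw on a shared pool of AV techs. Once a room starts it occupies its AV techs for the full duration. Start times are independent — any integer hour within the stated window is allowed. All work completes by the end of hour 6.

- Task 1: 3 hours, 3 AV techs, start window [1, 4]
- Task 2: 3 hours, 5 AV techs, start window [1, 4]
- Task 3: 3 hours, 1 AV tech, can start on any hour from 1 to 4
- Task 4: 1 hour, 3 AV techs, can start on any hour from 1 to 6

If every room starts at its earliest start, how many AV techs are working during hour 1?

12

At early start, hour 1 has: Task 1, Task 2, Task 3, Task 4.
Demand: 3 + 5 + 1 + 3 = 12.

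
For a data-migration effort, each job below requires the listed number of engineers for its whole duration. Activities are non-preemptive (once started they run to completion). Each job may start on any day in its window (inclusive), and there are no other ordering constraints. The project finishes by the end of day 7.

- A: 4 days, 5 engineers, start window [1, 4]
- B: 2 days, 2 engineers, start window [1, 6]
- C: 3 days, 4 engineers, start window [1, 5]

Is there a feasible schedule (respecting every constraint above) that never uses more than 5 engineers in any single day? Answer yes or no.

no

Total engineer-days = 36; over 7 days the average is 36/7 > 5, so some day must exceed 5.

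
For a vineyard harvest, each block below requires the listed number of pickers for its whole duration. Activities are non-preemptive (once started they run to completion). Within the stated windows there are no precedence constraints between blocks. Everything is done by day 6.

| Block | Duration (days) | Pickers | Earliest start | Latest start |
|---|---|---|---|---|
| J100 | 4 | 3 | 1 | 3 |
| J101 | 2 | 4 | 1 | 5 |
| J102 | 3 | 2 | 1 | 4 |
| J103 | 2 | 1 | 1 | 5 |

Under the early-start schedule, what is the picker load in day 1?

10

At early start, day 1 has: J100, J101, J102, J103.
Demand: 3 + 4 + 2 + 1 = 10.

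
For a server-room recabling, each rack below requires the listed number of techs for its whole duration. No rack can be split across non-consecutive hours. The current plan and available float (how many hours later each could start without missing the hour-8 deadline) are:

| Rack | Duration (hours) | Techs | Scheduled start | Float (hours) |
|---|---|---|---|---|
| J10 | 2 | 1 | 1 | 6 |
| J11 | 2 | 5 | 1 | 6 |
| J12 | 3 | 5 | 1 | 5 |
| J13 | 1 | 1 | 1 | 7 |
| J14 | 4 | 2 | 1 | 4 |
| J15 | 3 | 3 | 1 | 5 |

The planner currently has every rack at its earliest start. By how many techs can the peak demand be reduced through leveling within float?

Early-start peak: h1:17  h2:16  h3:10  h4:2  h5:0  h6:0  h7:0  h8:0 ⇒ 17.
Leveled (J10@1, J11@1, J12@3, J13@1, J14@3, J15@6): h1:7  h2:6  h3:7  h4:7  h5:7  h6:5  h7:3  h8:3 ⇒ 7.
Reduction 17 − 7 = 10.

10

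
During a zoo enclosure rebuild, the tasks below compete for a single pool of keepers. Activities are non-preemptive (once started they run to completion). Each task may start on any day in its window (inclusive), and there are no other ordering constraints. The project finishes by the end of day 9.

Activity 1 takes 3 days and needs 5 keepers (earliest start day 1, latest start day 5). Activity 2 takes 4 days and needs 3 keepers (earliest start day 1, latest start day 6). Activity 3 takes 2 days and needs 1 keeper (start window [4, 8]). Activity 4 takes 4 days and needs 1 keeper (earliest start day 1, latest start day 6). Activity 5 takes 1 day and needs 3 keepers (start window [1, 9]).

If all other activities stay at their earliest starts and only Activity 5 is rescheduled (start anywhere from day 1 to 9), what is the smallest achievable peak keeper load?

9

Activity 5@1: d1:12  d2:9  d3:9  d4:5  d5:1  d6:0  d7:0  d8:0  d9:0 → peak 12
Activity 5@2: d1:9  d2:12  d3:9  d4:5  d5:1  d6:0  d7:0  d8:0  d9:0 → peak 12
Activity 5@3: d1:9  d2:9  d3:12  d4:5  d5:1  d6:0  d7:0  d8:0  d9:0 → peak 12
Activity 5@4: d1:9  d2:9  d3:9  d4:8  d5:1  d6:0  d7:0  d8:0  d9:0 → peak 9
Activity 5@5: d1:9  d2:9  d3:9  d4:5  d5:4  d6:0  d7:0  d8:0  d9:0 → peak 9
Activity 5@6: d1:9  d2:9  d3:9  d4:5  d5:1  d6:3  d7:0  d8:0  d9:0 → peak 9
Activity 5@7: d1:9  d2:9  d3:9  d4:5  d5:1  d6:0  d7:3  d8:0  d9:0 → peak 9
Activity 5@8: d1:9  d2:9  d3:9  d4:5  d5:1  d6:0  d7:0  d8:3  d9:0 → peak 9
Activity 5@9: d1:9  d2:9  d3:9  d4:5  d5:1  d6:0  d7:0  d8:0  d9:3 → peak 9
Best is Activity 5@4, peak 9.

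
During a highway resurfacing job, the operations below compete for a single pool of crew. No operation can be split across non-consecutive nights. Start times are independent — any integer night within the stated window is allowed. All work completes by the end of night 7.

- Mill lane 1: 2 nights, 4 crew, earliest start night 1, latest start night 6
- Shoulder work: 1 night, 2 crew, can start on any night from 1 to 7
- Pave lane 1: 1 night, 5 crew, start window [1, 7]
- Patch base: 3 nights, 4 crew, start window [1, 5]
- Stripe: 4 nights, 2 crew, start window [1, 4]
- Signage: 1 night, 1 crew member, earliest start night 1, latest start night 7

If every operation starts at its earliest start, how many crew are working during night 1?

18

At early start, night 1 has: Mill lane 1, Shoulder work, Pave lane 1, Patch base, Stripe, Signage.
Demand: 4 + 2 + 5 + 4 + 2 + 1 = 18.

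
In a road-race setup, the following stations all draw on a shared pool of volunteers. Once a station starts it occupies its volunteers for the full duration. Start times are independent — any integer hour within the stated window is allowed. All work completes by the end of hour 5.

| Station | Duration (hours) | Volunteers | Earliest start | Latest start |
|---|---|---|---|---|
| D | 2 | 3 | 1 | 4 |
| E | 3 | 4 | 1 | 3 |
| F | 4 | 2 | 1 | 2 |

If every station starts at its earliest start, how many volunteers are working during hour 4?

2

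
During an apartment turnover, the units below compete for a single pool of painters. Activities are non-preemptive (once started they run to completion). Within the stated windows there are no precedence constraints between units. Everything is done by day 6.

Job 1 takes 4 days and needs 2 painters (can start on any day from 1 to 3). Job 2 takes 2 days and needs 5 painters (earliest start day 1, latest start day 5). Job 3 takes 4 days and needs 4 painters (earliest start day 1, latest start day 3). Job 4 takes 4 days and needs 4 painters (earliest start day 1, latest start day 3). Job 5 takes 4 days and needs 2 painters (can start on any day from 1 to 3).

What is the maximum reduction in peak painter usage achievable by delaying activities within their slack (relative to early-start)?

Early-start peak: d1:17  d2:17  d3:12  d4:12  d5:0  d6:0 ⇒ 17.
Leveled (Job 1@1, Job 2@1, Job 3@1, Job 4@3, Job 5@3): d1:11  d2:11  d3:12  d4:12  d5:6  d6:6 ⇒ 12.
Reduction 17 − 12 = 5.

5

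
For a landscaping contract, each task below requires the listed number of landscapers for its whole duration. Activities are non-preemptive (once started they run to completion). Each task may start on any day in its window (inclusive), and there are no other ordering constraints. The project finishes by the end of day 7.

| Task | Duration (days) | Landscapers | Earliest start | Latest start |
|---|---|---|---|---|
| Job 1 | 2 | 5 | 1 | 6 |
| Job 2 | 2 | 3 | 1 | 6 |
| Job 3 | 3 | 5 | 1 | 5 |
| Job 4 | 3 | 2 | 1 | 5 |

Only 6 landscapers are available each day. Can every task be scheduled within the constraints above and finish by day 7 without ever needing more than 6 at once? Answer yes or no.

no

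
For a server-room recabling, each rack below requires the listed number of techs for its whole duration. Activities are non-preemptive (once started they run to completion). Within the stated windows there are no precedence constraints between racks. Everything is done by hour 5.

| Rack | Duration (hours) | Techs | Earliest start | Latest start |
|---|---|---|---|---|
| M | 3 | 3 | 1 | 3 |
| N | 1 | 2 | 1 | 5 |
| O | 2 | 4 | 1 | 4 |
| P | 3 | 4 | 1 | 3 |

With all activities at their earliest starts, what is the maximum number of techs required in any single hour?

Early-start schedule: M@1, N@1, O@1, P@1.
Load per hour: hour 1: 13, hour 2: 11, hour 3: 7, hour 4: 0, hour 5: 0.
Peak is 13.

13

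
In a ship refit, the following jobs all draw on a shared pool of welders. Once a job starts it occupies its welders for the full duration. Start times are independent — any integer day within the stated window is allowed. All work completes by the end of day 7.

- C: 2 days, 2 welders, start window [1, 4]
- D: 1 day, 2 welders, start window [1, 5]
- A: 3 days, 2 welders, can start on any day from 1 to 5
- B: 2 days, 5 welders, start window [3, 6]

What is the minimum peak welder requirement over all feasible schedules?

5

Early-start (C@1, D@1, A@1, B@3) gives peak 7: d1:6  d2:4  d3:7  d4:5  d5:0  d6:0  d7:0.
Shift A→2, B→5.
Schedule C@1, D@1, A@2, B@5: d1:4  d2:4  d3:2  d4:2  d5:5  d6:5  d7:0 — peak 5.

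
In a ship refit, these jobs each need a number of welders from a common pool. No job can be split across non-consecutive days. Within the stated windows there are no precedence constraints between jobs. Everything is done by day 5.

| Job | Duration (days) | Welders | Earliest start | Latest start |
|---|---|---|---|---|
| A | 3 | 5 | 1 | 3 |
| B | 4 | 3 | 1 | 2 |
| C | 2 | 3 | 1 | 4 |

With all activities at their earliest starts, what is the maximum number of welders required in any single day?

11

Early-start schedule: A@1, B@1, C@1.
Load per day: day 1: 11, day 2: 11, day 3: 8, day 4: 3, day 5: 0.
Peak is 11.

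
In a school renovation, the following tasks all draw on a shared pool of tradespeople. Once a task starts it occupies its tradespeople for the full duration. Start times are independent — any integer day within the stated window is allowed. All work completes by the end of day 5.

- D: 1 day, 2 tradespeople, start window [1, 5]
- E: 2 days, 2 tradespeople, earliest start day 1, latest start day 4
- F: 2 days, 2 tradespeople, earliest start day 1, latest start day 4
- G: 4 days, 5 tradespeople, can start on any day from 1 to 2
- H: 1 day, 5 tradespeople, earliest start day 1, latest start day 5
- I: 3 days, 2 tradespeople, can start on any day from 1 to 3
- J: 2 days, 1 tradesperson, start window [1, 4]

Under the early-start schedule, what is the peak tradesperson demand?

19

Early-start schedule: D@1, E@1, F@1, G@1, H@1, I@1, J@1.
Load per day: day 1: 19, day 2: 12, day 3: 7, day 4: 5, day 5: 0.
Peak is 19.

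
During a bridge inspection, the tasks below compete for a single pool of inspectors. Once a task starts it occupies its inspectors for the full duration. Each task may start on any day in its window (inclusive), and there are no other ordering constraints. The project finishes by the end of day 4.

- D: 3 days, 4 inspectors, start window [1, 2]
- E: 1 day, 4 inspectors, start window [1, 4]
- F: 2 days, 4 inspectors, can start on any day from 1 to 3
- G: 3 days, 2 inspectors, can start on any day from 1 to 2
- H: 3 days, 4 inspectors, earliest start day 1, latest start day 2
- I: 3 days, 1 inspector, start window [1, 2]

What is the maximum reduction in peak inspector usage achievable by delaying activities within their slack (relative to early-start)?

4

Early-start peak: d1:19  d2:15  d3:11  d4:0 ⇒ 19.
Leveled (D@1, E@1, F@1, G@1, H@2, I@1): d1:15  d2:15  d3:11  d4:4 ⇒ 15.
Reduction 19 − 15 = 4.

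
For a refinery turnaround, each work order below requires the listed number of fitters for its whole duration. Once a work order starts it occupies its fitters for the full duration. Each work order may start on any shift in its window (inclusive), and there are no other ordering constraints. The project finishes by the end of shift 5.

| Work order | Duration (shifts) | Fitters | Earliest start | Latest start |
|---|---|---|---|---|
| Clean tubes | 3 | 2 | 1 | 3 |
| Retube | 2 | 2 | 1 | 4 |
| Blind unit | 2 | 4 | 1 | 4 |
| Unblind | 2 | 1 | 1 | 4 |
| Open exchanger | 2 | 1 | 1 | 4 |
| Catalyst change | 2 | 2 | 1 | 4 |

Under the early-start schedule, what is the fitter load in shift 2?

At early start, shift 2 has: Clean tubes, Retube, Blind unit, Unblind, Open exchanger, Catalyst change.
Demand: 2 + 2 + 4 + 1 + 1 + 2 = 12.

12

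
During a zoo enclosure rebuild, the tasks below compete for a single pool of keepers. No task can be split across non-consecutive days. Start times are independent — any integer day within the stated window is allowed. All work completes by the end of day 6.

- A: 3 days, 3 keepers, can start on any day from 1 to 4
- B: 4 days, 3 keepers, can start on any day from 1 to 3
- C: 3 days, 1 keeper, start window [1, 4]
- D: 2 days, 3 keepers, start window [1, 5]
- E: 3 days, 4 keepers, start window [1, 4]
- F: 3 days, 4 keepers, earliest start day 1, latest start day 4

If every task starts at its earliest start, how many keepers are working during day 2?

18

At early start, day 2 has: A, B, C, D, E, F.
Demand: 3 + 3 + 1 + 3 + 4 + 4 = 18.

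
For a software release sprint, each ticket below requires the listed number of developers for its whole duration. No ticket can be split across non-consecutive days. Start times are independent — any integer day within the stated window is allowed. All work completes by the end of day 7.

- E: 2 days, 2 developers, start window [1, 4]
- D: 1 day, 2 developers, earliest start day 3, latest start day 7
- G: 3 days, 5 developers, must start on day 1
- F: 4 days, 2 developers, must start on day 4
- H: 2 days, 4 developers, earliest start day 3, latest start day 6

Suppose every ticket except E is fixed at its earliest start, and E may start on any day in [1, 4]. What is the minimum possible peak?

E@1: d1:7  d2:7  d3:11  d4:6  d5:2  d6:2  d7:2 → peak 11
E@2: d1:5  d2:7  d3:13  d4:6  d5:2  d6:2  d7:2 → peak 13
E@3: d1:5  d2:5  d3:13  d4:8  d5:2  d6:2  d7:2 → peak 13
E@4: d1:5  d2:5  d3:11  d4:8  d5:4  d6:2  d7:2 → peak 11
Best is E@1, peak 11.

11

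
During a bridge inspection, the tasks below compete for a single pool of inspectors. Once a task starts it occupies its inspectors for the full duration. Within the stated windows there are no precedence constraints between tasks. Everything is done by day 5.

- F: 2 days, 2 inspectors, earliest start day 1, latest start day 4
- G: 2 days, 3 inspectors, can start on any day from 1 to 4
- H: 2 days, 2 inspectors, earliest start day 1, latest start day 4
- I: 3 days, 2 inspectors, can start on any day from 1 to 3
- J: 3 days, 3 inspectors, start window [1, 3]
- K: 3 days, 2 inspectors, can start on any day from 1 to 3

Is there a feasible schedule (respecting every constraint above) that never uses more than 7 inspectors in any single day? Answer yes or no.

yes

Schedule F@1, G@1, H@1, I@3, J@3, K@3: d1:7  d2:7  d3:7  d4:7  d5:7 — peak 7 ≤ 7.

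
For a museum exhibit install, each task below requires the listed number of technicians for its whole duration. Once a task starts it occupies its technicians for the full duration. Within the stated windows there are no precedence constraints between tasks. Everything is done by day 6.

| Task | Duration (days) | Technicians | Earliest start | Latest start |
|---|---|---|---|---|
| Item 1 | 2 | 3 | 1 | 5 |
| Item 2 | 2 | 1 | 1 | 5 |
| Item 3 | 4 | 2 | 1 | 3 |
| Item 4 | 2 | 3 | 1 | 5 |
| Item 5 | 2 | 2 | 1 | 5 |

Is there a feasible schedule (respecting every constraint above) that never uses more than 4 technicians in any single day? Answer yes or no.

Total technician-days = 26; over 6 days the average is 26/6 > 4, so some day must exceed 4.

no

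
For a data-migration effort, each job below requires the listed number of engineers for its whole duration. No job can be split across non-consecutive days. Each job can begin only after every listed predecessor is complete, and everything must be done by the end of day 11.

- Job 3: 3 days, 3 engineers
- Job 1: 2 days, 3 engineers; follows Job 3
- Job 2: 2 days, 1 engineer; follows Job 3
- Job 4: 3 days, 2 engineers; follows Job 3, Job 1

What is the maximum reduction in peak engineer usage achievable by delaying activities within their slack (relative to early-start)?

1

Early-start peak: d1:3  d2:3  d3:3  d4:4  d5:4  d6:2  d7:2  d8:2  d9:0  d10:0  d11:0 ⇒ 4.
Leveled (Job 3@1, Job 1@4, Job 2@6, Job 4@6): d1:3  d2:3  d3:3  d4:3  d5:3  d6:3  d7:3  d8:2  d9:0  d10:0  d11:0 ⇒ 3.
Reduction 4 − 3 = 1.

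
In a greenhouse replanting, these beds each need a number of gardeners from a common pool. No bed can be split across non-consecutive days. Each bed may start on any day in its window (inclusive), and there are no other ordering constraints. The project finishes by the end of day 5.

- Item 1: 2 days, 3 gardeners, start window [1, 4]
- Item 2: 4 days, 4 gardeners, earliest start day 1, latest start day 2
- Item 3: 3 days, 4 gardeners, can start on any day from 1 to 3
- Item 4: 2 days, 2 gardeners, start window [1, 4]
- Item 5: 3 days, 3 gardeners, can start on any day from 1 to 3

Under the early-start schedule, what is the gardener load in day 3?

11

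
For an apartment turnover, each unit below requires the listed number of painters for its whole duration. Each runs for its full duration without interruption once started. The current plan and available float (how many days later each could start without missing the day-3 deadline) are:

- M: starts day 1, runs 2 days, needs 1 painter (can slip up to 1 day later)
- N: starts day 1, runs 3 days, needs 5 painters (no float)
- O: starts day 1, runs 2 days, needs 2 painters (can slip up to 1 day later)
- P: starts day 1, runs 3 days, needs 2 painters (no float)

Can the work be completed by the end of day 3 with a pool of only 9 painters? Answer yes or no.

The minimum achievable peak is 10; 9 < 10, so no feasible schedule stays within the cap.

no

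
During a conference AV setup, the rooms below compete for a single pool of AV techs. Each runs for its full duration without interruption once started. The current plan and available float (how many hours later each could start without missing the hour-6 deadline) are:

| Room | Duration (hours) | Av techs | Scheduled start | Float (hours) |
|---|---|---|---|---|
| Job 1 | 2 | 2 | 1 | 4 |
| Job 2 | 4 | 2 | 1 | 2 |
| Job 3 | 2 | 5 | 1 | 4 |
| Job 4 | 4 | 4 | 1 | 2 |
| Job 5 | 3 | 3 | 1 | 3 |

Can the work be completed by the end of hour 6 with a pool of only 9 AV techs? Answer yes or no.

yes

Schedule Job 1@1, Job 2@1, Job 3@1, Job 4@3, Job 5@3: h1:9  h2:9  h3:9  h4:9  h5:7  h6:4 — peak 9 ≤ 9.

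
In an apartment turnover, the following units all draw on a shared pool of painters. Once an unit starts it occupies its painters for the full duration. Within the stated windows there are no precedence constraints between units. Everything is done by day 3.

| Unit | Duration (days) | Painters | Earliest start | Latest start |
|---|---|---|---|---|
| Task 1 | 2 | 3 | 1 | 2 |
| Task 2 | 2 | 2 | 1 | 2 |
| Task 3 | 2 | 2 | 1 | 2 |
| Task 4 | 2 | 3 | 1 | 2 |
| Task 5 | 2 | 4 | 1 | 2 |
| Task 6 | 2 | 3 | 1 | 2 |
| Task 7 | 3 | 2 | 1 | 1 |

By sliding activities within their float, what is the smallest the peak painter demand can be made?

Schedule Task 1@1, Task 2@1, Task 3@1, Task 4@1, Task 5@1, Task 6@1, Task 7@1: d1:19  d2:19  d3:2 — peak 19.

19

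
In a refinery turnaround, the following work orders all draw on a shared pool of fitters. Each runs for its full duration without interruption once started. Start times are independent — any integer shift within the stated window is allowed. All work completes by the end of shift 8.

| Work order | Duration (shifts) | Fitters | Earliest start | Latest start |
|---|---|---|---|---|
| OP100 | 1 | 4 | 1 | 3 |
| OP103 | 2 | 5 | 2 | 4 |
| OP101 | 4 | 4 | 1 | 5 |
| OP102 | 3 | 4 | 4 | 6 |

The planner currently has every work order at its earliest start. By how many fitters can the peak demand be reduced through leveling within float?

Early-start peak: s1:8  s2:9  s3:9  s4:8  s5:4  s6:4  s7:0  s8:0 ⇒ 9.
Leveled (OP100@1, OP103@2, OP101@4, OP102@4): s1:4  s2:5  s3:5  s4:8  s5:8  s6:8  s7:4  s8:0 ⇒ 8.
Reduction 9 − 8 = 1.

1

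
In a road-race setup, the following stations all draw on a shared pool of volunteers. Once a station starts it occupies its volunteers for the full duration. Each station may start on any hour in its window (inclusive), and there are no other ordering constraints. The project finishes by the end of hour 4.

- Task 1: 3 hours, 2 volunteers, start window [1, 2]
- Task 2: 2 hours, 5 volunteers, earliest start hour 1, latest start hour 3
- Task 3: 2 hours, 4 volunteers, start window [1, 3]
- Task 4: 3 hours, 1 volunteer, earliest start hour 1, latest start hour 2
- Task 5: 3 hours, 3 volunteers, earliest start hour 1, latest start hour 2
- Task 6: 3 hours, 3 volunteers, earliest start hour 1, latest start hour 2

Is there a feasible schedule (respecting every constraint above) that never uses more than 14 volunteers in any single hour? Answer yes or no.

yes

Schedule Task 1@1, Task 2@1, Task 3@3, Task 4@1, Task 5@1, Task 6@1: h1:14  h2:14  h3:13  h4:4 — peak 14 ≤ 14.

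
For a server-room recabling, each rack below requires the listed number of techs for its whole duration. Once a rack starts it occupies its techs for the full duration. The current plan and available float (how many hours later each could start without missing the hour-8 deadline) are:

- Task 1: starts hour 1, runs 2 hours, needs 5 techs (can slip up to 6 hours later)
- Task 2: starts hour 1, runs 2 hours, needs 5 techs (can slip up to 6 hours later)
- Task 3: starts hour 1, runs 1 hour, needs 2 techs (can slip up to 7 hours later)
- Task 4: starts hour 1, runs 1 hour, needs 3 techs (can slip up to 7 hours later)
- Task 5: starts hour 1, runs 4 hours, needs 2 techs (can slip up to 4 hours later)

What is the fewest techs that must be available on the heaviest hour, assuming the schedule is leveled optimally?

5

Early-start (Task 1@1, Task 2@1, Task 3@1, Task 4@1, Task 5@1) gives peak 17: h1:17  h2:12  h3:2  h4:2  h5:0  h6:0  h7:0  h8:0.
Shift Task 2→3, Task 3→5, Task 4→6, Task 5→5.
Schedule Task 1@1, Task 2@3, Task 3@5, Task 4@6, Task 5@5: h1:5  h2:5  h3:5  h4:5  h5:4  h6:5  h7:2  h8:2 — peak 5.
Total tech-hours = 33 over 8 hours ⇒ peak ≥ ⌈33/8⌉ = 5, so 5 is optimal.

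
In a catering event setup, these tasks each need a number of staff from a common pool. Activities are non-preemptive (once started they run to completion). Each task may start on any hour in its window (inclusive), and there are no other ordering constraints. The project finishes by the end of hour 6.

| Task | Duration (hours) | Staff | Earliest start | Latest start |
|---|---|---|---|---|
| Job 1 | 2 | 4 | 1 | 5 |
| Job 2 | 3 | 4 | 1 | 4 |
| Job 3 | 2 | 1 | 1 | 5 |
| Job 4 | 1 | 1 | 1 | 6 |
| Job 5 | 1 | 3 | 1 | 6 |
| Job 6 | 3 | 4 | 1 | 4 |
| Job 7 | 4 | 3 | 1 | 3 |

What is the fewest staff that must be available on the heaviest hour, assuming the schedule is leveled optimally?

10

Early-start (Job 1@1, Job 2@1, Job 3@1, Job 4@1, Job 5@1, Job 6@1, Job 7@1) gives peak 20: h1:20  h2:16  h3:11  h4:3  h5:0  h6:0.
Shift Job 5→3, Job 6→4, Job 7→3.
Schedule Job 1@1, Job 2@1, Job 3@1, Job 4@1, Job 5@3, Job 6@4, Job 7@3: h1:10  h2:9  h3:10  h4:7  h5:7  h6:7 — peak 10.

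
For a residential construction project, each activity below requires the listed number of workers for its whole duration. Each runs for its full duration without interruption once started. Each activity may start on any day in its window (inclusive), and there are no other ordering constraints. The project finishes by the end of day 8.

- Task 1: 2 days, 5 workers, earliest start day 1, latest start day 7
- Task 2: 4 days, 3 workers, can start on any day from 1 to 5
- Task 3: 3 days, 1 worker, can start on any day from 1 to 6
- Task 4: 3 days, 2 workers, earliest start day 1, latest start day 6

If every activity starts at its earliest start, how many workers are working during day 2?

At early start, day 2 has: Task 1, Task 2, Task 3, Task 4.
Demand: 5 + 3 + 1 + 2 = 11.

11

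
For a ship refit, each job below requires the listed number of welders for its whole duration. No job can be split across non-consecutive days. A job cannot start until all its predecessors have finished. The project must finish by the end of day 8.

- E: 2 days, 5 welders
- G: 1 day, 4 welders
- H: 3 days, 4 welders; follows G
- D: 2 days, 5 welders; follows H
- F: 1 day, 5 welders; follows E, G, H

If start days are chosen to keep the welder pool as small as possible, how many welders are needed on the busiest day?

9

Early-start (E@1, G@1, H@2, D@5, F@5) gives peak 10: d1:9  d2:9  d3:4  d4:4  d5:10  d6:5  d7:0  d8:0.
Shift F→7.
Schedule E@1, G@1, H@2, D@5, F@7: d1:9  d2:9  d3:4  d4:4  d5:5  d6:5  d7:5  d8:0 — peak 9.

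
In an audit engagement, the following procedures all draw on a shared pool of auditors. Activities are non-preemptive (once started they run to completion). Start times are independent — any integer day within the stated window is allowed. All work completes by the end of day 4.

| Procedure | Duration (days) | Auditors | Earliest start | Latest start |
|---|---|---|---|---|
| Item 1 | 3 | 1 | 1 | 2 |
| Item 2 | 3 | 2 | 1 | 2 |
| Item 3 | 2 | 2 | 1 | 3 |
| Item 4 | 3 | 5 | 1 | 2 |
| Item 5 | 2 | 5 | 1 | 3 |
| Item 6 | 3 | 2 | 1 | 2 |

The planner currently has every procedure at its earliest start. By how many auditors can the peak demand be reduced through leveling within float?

2

Early-start peak: d1:17  d2:17  d3:10  d4:0 ⇒ 17.
Leveled (Item 1@1, Item 2@1, Item 3@1, Item 4@1, Item 5@3, Item 6@1): d1:12  d2:12  d3:15  d4:5 ⇒ 15.
Reduction 17 − 15 = 2.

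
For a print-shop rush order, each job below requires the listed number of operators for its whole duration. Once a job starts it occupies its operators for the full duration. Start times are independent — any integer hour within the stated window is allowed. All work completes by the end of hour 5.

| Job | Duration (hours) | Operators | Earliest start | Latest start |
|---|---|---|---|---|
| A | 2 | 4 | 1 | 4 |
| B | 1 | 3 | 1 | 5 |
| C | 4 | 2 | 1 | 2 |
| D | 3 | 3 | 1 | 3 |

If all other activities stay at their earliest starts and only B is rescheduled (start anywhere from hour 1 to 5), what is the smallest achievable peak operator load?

B@1: h1:12  h2:9  h3:5  h4:2  h5:0 → peak 12
B@2: h1:9  h2:12  h3:5  h4:2  h5:0 → peak 12
B@3: h1:9  h2:9  h3:8  h4:2  h5:0 → peak 9
B@4: h1:9  h2:9  h3:5  h4:5  h5:0 → peak 9
B@5: h1:9  h2:9  h3:5  h4:2  h5:3 → peak 9
Best is B@3, peak 9.

9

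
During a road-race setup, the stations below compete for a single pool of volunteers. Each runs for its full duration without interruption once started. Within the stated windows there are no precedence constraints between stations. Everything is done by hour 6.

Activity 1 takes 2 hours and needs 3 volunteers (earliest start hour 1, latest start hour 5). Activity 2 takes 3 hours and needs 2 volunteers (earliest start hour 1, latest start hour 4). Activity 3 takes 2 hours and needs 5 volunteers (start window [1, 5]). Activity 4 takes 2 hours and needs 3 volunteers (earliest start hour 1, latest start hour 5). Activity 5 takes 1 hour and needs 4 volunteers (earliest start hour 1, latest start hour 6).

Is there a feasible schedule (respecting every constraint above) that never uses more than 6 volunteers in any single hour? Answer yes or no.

no

The minimum achievable peak is 7; 6 < 7, so no feasible schedule stays within the cap.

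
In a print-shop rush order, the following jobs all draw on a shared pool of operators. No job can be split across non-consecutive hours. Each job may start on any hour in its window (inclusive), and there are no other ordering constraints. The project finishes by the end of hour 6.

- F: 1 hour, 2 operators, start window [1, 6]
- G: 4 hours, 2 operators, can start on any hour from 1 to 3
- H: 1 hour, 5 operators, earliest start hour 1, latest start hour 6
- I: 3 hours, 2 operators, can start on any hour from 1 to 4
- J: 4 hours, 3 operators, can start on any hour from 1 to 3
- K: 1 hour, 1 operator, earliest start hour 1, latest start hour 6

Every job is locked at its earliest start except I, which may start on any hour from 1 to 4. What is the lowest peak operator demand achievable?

13

I@1: h1:15  h2:7  h3:7  h4:5  h5:0  h6:0 → peak 15
I@2: h1:13  h2:7  h3:7  h4:7  h5:0  h6:0 → peak 13
I@3: h1:13  h2:5  h3:7  h4:7  h5:2  h6:0 → peak 13
I@4: h1:13  h2:5  h3:5  h4:7  h5:2  h6:2 → peak 13
Best is I@2, peak 13.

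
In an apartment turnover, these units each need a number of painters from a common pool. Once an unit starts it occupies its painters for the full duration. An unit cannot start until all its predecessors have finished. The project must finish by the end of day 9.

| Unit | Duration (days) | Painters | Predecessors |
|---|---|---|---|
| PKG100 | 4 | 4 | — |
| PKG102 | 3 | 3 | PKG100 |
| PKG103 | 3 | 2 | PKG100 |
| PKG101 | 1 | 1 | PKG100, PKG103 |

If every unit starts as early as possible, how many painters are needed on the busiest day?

5

Early-start schedule: PKG100@1, PKG102@5, PKG103@5, PKG101@8.
Load per day: day 1: 4, day 2: 4, day 3: 4, day 4: 4, day 5: 5, day 6: 5, day 7: 5, day 8: 1, day 9: 0.
Peak is 5.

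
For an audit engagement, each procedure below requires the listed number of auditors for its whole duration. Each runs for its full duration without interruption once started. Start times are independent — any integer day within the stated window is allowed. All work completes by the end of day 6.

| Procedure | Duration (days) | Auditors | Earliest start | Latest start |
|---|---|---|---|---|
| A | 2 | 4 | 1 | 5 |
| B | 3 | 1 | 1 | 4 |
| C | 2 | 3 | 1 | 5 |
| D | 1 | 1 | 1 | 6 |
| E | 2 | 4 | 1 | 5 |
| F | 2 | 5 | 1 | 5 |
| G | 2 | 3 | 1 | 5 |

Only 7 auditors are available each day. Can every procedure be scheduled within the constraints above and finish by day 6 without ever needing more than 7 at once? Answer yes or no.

no

The minimum achievable peak is 8; 7 < 8, so no feasible schedule stays within the cap.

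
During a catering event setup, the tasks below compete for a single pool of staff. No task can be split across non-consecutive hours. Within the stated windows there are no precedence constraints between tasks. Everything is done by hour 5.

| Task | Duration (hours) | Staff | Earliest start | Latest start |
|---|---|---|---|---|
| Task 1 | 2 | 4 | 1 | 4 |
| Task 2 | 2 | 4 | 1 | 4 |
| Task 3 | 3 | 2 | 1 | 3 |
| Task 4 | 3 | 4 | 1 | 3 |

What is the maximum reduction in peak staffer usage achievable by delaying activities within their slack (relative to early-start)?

6

Early-start peak: h1:14  h2:14  h3:6  h4:0  h5:0 ⇒ 14.
Leveled (Task 1@1, Task 2@1, Task 3@3, Task 4@3): h1:8  h2:8  h3:6  h4:6  h5:6 ⇒ 8.
Reduction 14 − 8 = 6.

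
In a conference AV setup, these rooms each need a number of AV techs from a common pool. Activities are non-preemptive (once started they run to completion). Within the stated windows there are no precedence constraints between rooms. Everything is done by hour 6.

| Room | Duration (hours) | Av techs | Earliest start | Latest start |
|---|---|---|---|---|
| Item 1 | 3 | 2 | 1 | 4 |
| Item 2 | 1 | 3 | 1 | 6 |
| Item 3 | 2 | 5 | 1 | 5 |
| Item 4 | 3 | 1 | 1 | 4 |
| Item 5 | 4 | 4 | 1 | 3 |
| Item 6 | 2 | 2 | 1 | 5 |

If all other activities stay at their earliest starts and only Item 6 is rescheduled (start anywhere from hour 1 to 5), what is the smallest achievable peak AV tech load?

15

Item 6@1: h1:17  h2:14  h3:7  h4:4  h5:0  h6:0 → peak 17
Item 6@2: h1:15  h2:14  h3:9  h4:4  h5:0  h6:0 → peak 15
Item 6@3: h1:15  h2:12  h3:9  h4:6  h5:0  h6:0 → peak 15
Item 6@4: h1:15  h2:12  h3:7  h4:6  h5:2  h6:0 → peak 15
Item 6@5: h1:15  h2:12  h3:7  h4:4  h5:2  h6:2 → peak 15
Best is Item 6@2, peak 15.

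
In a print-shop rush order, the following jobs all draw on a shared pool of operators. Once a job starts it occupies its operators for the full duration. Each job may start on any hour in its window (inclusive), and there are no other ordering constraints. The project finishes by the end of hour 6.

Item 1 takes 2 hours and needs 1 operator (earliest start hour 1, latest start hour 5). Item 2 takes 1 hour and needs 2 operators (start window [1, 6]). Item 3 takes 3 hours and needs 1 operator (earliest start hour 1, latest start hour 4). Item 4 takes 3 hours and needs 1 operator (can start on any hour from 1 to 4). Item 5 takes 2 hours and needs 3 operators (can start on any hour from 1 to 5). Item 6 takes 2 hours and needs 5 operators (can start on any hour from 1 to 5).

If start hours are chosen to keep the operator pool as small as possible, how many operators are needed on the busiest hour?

Early-start (Item 1@1, Item 2@1, Item 3@1, Item 4@1, Item 5@1, Item 6@1) gives peak 13: h1:13  h2:11  h3:2  h4:0  h5:0  h6:0.
Shift Item 5→3, Item 6→5.
Schedule Item 1@1, Item 2@1, Item 3@1, Item 4@1, Item 5@3, Item 6@5: h1:5  h2:3  h3:5  h4:3  h5:5  h6:5 — peak 5.
Total operator-hours = 26 over 6 hours ⇒ peak ≥ ⌈26/6⌉ = 5, so 5 is optimal.

5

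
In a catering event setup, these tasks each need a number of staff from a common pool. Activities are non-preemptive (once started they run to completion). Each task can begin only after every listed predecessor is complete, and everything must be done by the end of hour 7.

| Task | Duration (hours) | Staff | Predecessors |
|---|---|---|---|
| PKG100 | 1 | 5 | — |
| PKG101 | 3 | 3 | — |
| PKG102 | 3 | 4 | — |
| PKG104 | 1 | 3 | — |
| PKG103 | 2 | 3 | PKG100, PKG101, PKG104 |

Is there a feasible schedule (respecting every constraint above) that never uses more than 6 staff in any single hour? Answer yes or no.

no

The minimum achievable peak is 7; 6 < 7, so no feasible schedule stays within the cap.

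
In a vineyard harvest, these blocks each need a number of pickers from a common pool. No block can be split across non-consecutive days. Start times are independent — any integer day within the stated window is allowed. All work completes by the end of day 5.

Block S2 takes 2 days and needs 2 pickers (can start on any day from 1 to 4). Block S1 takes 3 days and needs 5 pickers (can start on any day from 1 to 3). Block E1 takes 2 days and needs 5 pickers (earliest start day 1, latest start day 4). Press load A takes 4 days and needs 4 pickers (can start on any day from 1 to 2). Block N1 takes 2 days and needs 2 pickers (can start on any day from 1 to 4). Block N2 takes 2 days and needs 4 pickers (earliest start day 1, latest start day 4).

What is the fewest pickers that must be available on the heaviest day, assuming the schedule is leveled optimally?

13

Early-start (Block S2@1, Block S1@1, Block E1@1, Press load A@1, Block N1@1, Block N2@1) gives peak 22: d1:22  d2:22  d3:9  d4:4  d5:0.
Shift Block E1→4, Block N2→3.
Schedule Block S2@1, Block S1@1, Block E1@4, Press load A@1, Block N1@1, Block N2@3: d1:13  d2:13  d3:13  d4:13  d5:5 — peak 13.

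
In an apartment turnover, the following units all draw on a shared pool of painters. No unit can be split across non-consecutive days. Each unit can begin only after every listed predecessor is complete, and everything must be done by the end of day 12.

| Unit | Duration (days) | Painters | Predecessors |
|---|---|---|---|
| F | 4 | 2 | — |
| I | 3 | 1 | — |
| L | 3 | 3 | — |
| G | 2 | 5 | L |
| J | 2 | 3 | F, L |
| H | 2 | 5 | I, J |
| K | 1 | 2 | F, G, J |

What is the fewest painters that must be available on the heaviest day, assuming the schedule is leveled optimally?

5

Early-start (F@1, I@1, L@1, G@4, J@5, H@7, K@7) gives peak 8: d1:6  d2:6  d3:6  d4:7  d5:8  d6:3  d7:7  d8:5  d9:0  d10:0  d11:0  d12:0.
Shift I→4, G→7, H→9, K→11.
Schedule F@1, I@4, L@1, G@7, J@5, H@9, K@11: d1:5  d2:5  d3:5  d4:3  d5:4  d6:4  d7:5  d8:5  d9:5  d10:5  d11:2  d12:0 — peak 5.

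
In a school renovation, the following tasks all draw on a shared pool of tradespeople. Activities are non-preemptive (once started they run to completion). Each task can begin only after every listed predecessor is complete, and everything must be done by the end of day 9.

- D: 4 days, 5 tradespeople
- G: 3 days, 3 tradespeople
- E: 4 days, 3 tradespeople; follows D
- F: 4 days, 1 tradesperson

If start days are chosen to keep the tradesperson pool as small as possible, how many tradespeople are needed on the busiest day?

Early-start (D@1, G@1, E@5, F@1) gives peak 9: d1:9  d2:9  d3:9  d4:6  d5:3  d6:3  d7:3  d8:3  d9:0.
Shift G→5.
Schedule D@1, G@5, E@5, F@1: d1:6  d2:6  d3:6  d4:6  d5:6  d6:6  d7:6  d8:3  d9:0 — peak 6.

6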